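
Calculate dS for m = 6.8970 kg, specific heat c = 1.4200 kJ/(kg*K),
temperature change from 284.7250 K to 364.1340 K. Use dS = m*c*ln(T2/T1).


T2/T1 = 1.2789
ln(T2/T1) = 0.2460
dS = 6.8970 * 1.4200 * 0.2460 = 2.4092 kJ/K

2.4092 kJ/K


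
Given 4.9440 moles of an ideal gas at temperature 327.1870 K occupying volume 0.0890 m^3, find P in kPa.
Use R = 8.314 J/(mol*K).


P = nRT/V = 4.9440 * 8.314 * 327.1870 / 0.0890
= 13448.8306 / 0.0890 = 151110.4557 Pa = 151.1105 kPa

151.1105 kPa


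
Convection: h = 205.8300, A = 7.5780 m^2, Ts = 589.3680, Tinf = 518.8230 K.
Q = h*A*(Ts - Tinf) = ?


dT = 70.5450 K
Q = 205.8300 * 7.5780 * 70.5450 = 110034.6618 W

110034.6618 W


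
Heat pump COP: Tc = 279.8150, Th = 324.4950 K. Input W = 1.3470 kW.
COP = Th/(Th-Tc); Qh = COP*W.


COP = 324.4950 / 44.6800 = 7.2626
Qh = 7.2626 * 1.3470 = 9.7828 kW

COP = 7.2626, Qh = 9.7828 kW


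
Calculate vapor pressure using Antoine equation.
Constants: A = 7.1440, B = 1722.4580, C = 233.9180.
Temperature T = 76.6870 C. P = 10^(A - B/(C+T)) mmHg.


C+T = 310.6050
B/(C+T) = 5.5455
log10(P) = 7.1440 - 5.5455 = 1.5985
P = 10^1.5985 = 39.6740 mmHg

39.6740 mmHg


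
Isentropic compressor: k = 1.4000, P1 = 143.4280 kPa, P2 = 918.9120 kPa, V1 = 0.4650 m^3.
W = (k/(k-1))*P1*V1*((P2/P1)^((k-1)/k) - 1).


(k-1)/k = 0.2857
(P2/P1)^exp = 1.7001
W = 3.5000 * 143.4280 * 0.4650 * (1.7001 - 1) = 163.4183 kJ

163.4183 kJ


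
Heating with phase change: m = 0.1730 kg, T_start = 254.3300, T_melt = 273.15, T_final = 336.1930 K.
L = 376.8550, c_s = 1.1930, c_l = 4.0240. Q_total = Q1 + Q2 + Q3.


Q1 (sensible, solid) = 0.1730 * 1.1930 * 18.8200 = 3.8842 kJ
Q2 (latent) = 0.1730 * 376.8550 = 65.1959 kJ
Q3 (sensible, liquid) = 0.1730 * 4.0240 * 63.0430 = 43.8875 kJ
Q_total = 112.9677 kJ

112.9677 kJ


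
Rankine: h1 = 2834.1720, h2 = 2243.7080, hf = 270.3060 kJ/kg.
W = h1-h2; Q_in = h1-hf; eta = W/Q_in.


W = 590.4640 kJ/kg
Q_in = 2563.8660 kJ/kg
eta = 0.2303 = 23.0302%

eta = 23.0302%


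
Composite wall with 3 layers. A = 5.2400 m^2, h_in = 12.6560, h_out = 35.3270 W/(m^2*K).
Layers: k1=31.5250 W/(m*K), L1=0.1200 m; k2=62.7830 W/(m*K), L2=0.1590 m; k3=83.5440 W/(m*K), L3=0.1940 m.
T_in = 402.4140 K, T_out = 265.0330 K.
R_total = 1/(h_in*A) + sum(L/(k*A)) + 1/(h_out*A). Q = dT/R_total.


R_conv_in = 1/(12.6560*5.2400) = 0.0151
R_1 = 0.1200/(31.5250*5.2400) = 0.0007
R_2 = 0.1590/(62.7830*5.2400) = 0.0005
R_3 = 0.1940/(83.5440*5.2400) = 0.0004
R_conv_out = 1/(35.3270*5.2400) = 0.0054
R_total = 0.0221 K/W
Q = 137.3810 / 0.0221 = 6206.7928 W

R_total = 0.0221 K/W, Q = 6206.7928 W


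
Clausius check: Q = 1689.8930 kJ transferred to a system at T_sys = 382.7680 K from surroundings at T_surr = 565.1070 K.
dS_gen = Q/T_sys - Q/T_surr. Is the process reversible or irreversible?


dS_sys = 1689.8930/382.7680 = 4.4149 kJ/K
dS_surr = -1689.8930/565.1070 = -2.9904 kJ/K
dS_gen = 4.4149 - 2.9904 = 1.4245 kJ/K (irreversible)

dS_gen = 1.4245 kJ/K, irreversible


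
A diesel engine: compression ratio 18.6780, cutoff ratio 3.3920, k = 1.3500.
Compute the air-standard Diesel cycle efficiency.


r^(k-1) = 2.7859
rc^k = 5.2013
eta = 0.5330 = 53.2989%

53.2989%


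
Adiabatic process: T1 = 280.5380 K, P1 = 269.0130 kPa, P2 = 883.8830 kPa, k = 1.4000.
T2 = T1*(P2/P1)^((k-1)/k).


(k-1)/k = 0.2857
(P2/P1)^exp = 1.4048
T2 = 280.5380 * 1.4048 = 394.0922 K

394.0922 K


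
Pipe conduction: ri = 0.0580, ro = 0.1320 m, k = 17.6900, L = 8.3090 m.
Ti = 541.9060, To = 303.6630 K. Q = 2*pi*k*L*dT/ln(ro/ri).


dT = 238.2430 K
ln(ro/ri) = 0.8224
Q = 2*pi*17.6900*8.3090*238.2430 / 0.8224 = 267556.3151 W

267556.3151 W


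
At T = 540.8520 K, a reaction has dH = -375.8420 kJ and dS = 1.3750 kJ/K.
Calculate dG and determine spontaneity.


T*dS = 540.8520 * 1.3750 = 743.6715 kJ
dG = -375.8420 - 743.6715 = -1119.5135 kJ (spontaneous)

dG = -1119.5135 kJ, spontaneous


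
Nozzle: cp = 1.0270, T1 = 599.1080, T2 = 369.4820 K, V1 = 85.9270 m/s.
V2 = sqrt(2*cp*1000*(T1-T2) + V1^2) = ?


dT = 229.6260 K
2*cp*1000*dT = 471651.8040
V1^2 = 7383.4493
V2 = sqrt(479035.2533) = 692.1237 m/s

692.1237 m/s


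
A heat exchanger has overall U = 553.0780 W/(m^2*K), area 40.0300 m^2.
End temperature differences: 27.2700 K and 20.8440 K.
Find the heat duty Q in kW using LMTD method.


LMTD = 23.9133 K
Q = 553.0780 * 40.0300 * 23.9133 = 529432.9800 W = 529.4330 kW

529.4330 kW


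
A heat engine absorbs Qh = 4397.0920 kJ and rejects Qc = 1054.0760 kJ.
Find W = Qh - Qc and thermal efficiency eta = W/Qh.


W = 4397.0920 - 1054.0760 = 3343.0160 kJ
eta = 3343.0160 / 4397.0920 = 0.7603 = 76.0279%

W = 3343.0160 kJ, eta = 76.0279%


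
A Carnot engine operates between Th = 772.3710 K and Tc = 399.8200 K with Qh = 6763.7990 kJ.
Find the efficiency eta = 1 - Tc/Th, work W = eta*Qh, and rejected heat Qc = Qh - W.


eta = 1 - 399.8200/772.3710 = 0.4823
W = 0.4823 * 6763.7990 = 3262.4996 kJ
Qc = 6763.7990 - 3262.4996 = 3501.2994 kJ

eta = 48.2347%, W = 3262.4996 kJ, Qc = 3501.2994 kJ


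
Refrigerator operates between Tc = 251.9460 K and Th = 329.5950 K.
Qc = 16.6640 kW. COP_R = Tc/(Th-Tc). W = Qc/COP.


COP = 251.9460 / 77.6490 = 3.2447
W = 16.6640 / 3.2447 = 5.1358 kW

COP = 3.2447, W = 5.1358 kW


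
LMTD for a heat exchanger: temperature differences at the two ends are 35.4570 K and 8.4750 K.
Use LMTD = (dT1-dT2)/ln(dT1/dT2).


dT1/dT2 = 4.1837
ln(dT1/dT2) = 1.4312
LMTD = 26.9820 / 1.4312 = 18.8527 K

18.8527 K


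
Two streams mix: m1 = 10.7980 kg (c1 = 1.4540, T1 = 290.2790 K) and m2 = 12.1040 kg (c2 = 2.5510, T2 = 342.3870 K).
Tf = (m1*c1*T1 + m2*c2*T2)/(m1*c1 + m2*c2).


num = 15129.4525
den = 46.5776
Tf = 324.8225 K

324.8225 K


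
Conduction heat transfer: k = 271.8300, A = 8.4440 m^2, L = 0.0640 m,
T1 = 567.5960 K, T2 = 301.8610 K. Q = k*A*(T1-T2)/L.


dT = 265.7350 K
Q = 271.8300 * 8.4440 * 265.7350 / 0.0640 = 9530471.6750 W

9530471.6750 W


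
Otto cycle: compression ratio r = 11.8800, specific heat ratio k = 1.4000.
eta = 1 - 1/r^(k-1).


r^(k-1) = 2.6911
eta = 1 - 1/2.6911 = 0.6284 = 62.8402%

62.8402%


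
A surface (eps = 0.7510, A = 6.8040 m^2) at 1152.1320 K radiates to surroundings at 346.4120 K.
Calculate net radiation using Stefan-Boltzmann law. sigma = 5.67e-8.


T^4 = 1.7620e+12
Tsurr^4 = 1.4400e+10
Q = 0.7510 * 5.67e-8 * 6.8040 * 1.7476e+12 = 506328.4593 W

506328.4593 W


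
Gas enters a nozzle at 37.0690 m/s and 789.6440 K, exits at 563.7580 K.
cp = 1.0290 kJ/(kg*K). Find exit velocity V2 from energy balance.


dT = 225.8860 K
2*cp*1000*dT = 464873.3880
V1^2 = 1374.1108
V2 = sqrt(466247.4988) = 682.8232 m/s

682.8232 m/s


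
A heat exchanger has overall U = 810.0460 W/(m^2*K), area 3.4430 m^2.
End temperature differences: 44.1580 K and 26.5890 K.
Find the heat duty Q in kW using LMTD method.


LMTD = 34.6340 K
Q = 810.0460 * 3.4430 * 34.6340 = 96593.7421 W = 96.5937 kW

96.5937 kW


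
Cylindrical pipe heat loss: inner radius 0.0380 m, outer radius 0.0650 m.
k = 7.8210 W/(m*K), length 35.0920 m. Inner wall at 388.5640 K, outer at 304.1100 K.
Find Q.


dT = 84.4540 K
ln(ro/ri) = 0.5368
Q = 2*pi*7.8210*35.0920*84.4540 / 0.5368 = 271304.5601 W

271304.5601 W


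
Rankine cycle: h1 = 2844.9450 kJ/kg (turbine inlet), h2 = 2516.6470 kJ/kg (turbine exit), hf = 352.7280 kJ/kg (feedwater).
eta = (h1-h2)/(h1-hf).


W = 328.2980 kJ/kg
Q_in = 2492.2170 kJ/kg
eta = 0.1317 = 13.1729%

eta = 13.1729%


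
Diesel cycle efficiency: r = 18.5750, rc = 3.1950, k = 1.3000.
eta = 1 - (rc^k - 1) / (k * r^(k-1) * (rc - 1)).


r^(k-1) = 2.4026
rc^k = 4.5270
eta = 0.4855 = 48.5541%

48.5541%


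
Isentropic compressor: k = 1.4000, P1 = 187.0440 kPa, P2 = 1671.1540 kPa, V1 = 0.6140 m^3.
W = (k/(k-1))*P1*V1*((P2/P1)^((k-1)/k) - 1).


(k-1)/k = 0.2857
(P2/P1)^exp = 1.8695
W = 3.5000 * 187.0440 * 0.6140 * (1.8695 - 1) = 349.5187 kJ

349.5187 kJ


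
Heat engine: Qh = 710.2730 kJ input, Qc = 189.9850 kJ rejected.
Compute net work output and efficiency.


W = 710.2730 - 189.9850 = 520.2880 kJ
eta = 520.2880 / 710.2730 = 0.7325 = 73.2518%

W = 520.2880 kJ, eta = 73.2518%


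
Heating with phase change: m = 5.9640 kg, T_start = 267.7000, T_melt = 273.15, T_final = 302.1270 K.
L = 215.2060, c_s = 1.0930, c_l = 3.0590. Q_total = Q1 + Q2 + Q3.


Q1 (sensible, solid) = 5.9640 * 1.0930 * 5.4500 = 35.5267 kJ
Q2 (latent) = 5.9640 * 215.2060 = 1283.4886 kJ
Q3 (sensible, liquid) = 5.9640 * 3.0590 * 28.9770 = 528.6528 kJ
Q_total = 1847.6680 kJ

1847.6680 kJ


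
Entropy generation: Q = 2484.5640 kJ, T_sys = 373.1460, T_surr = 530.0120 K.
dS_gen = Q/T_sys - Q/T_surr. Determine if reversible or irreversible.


dS_sys = 2484.5640/373.1460 = 6.6584 kJ/K
dS_surr = -2484.5640/530.0120 = -4.6878 kJ/K
dS_gen = 6.6584 - 4.6878 = 1.9707 kJ/K (irreversible)

dS_gen = 1.9707 kJ/K, irreversible


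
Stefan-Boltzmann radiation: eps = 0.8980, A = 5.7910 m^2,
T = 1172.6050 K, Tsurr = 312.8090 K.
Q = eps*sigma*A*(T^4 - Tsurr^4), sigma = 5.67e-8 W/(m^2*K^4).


T^4 = 1.8906e+12
Tsurr^4 = 9.5745e+09
Q = 0.8980 * 5.67e-8 * 5.7910 * 1.8811e+12 = 554644.8561 W

554644.8561 W


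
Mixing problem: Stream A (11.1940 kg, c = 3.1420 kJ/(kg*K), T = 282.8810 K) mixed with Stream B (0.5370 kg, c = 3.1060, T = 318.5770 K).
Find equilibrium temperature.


num = 10480.7243
den = 36.8395
Tf = 284.4972 K

284.4972 K


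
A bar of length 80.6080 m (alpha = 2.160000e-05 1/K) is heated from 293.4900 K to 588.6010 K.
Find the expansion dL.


dT = 295.1110 K
dL = 2.160000e-05 * 80.6080 * 295.1110 = 0.513827 m
L_final = 81.121827 m

dL = 0.513827 m


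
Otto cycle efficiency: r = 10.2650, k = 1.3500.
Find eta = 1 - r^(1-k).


r^(k-1) = 2.2593
eta = 1 - 1/2.2593 = 0.5574 = 55.7387%

55.7387%


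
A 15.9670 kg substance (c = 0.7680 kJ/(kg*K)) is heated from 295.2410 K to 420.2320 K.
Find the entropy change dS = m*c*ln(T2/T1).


T2/T1 = 1.4234
ln(T2/T1) = 0.3530
dS = 15.9670 * 0.7680 * 0.3530 = 4.3289 kJ/K

4.3289 kJ/K


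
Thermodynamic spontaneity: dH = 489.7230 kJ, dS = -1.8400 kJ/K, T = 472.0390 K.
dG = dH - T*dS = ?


T*dS = 472.0390 * -1.8400 = -868.5518 kJ
dG = 489.7230 + 868.5518 = 1358.2748 kJ (non-spontaneous)

dG = 1358.2748 kJ, non-spontaneous


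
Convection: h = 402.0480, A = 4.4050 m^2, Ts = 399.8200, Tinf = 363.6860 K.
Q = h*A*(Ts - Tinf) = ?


dT = 36.1340 K
Q = 402.0480 * 4.4050 * 36.1340 = 63994.0887 W

63994.0887 W


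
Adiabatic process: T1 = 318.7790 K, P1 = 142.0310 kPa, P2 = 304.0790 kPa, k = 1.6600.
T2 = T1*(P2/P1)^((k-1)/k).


(k-1)/k = 0.3976
(P2/P1)^exp = 1.3535
T2 = 318.7790 * 1.3535 = 431.4539 K

431.4539 K


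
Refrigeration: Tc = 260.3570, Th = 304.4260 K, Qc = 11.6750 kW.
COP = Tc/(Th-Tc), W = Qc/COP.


COP = 260.3570 / 44.0690 = 5.9079
W = 11.6750 / 5.9079 = 1.9762 kW

COP = 5.9079, W = 1.9762 kW


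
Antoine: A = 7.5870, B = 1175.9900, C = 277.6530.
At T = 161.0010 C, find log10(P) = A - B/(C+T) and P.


C+T = 438.6540
B/(C+T) = 2.6809
log10(P) = 7.5870 - 2.6809 = 4.9061
P = 10^4.9061 = 80555.3373 mmHg

80555.3373 mmHg


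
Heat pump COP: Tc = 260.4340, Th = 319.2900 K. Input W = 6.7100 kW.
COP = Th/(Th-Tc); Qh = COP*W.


COP = 319.2900 / 58.8560 = 5.4249
Qh = 5.4249 * 6.7100 = 36.4013 kW

COP = 5.4249, Qh = 36.4013 kW


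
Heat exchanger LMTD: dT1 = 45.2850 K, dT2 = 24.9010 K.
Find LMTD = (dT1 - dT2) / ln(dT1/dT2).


dT1/dT2 = 1.8186
ln(dT1/dT2) = 0.5981
LMTD = 20.3840 / 0.5981 = 34.0831 K

34.0831 K


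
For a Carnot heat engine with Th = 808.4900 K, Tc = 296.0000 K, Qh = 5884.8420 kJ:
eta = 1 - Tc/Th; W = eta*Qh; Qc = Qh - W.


eta = 1 - 296.0000/808.4900 = 0.6339
W = 0.6339 * 5884.8420 = 3730.3154 kJ
Qc = 5884.8420 - 3730.3154 = 2154.5266 kJ

eta = 63.3885%, W = 3730.3154 kJ, Qc = 2154.5266 kJ


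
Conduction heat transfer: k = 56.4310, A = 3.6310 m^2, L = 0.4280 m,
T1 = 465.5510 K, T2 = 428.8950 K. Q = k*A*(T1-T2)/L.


dT = 36.6560 K
Q = 56.4310 * 3.6310 * 36.6560 / 0.4280 = 17548.7141 W

17548.7141 W


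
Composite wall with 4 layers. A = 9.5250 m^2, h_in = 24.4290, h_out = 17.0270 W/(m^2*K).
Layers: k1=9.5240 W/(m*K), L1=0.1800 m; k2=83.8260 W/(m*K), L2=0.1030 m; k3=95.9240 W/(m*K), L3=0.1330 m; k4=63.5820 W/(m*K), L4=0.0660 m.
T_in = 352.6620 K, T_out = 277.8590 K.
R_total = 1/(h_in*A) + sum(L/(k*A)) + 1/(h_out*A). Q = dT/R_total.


R_conv_in = 1/(24.4290*9.5250) = 0.0043
R_1 = 0.1800/(9.5240*9.5250) = 0.0020
R_2 = 0.1030/(83.8260*9.5250) = 0.0001
R_3 = 0.1330/(95.9240*9.5250) = 0.0001
R_4 = 0.0660/(63.5820*9.5250) = 0.0001
R_conv_out = 1/(17.0270*9.5250) = 0.0062
R_total = 0.0128 K/W
Q = 74.8030 / 0.0128 = 5829.7300 W

R_total = 0.0128 K/W, Q = 5829.7300 W


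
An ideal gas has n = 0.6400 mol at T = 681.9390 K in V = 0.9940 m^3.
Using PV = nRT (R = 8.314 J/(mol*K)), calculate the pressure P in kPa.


P = nRT/V = 0.6400 * 8.314 * 681.9390 / 0.9940
= 3628.5701 / 0.9940 = 3650.4730 Pa = 3.6505 kPa

3.6505 kPa


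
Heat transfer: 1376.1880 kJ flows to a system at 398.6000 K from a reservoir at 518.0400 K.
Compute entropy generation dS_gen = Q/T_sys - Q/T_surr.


dS_sys = 1376.1880/398.6000 = 3.4526 kJ/K
dS_surr = -1376.1880/518.0400 = -2.6565 kJ/K
dS_gen = 3.4526 - 2.6565 = 0.7960 kJ/K (irreversible)

dS_gen = 0.7960 kJ/K, irreversible


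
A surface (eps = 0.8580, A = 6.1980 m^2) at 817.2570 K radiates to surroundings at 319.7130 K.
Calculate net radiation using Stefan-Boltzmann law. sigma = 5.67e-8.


T^4 = 4.4610e+11
Tsurr^4 = 1.0448e+10
Q = 0.8580 * 5.67e-8 * 6.1980 * 4.3565e+11 = 131360.2204 W

131360.2204 W


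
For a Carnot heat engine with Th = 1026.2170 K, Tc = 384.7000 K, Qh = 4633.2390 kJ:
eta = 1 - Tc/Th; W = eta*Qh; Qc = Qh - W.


eta = 1 - 384.7000/1026.2170 = 0.6251
W = 0.6251 * 4633.2390 = 2896.3675 kJ
Qc = 4633.2390 - 2896.3675 = 1736.8715 kJ

eta = 62.5128%, W = 2896.3675 kJ, Qc = 1736.8715 kJ


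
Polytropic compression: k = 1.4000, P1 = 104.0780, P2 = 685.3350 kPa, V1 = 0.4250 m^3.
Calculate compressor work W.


(k-1)/k = 0.2857
(P2/P1)^exp = 1.7134
W = 3.5000 * 104.0780 * 0.4250 * (1.7134 - 1) = 110.4524 kJ

110.4524 kJ


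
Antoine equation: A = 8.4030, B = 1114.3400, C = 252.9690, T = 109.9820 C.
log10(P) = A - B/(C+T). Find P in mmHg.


C+T = 362.9510
B/(C+T) = 3.0702
log10(P) = 8.4030 - 3.0702 = 5.3328
P = 10^5.3328 = 215168.3551 mmHg

215168.3551 mmHg


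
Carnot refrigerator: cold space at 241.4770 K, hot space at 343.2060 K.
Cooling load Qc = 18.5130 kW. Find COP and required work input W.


COP = 241.4770 / 101.7290 = 2.3737
W = 18.5130 / 2.3737 = 7.7991 kW

COP = 2.3737, W = 7.7991 kW


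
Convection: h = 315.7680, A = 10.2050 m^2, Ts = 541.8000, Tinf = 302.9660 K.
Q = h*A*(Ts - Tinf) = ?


dT = 238.8340 K
Q = 315.7680 * 10.2050 * 238.8340 = 769621.6527 W

769621.6527 W


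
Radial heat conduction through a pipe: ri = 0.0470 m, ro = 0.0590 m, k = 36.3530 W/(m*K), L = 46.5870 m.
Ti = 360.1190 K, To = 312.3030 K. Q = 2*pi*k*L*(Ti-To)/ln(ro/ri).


dT = 47.8160 K
ln(ro/ri) = 0.2274
Q = 2*pi*36.3530*46.5870*47.8160 / 0.2274 = 2237623.6937 W

2237623.6937 W


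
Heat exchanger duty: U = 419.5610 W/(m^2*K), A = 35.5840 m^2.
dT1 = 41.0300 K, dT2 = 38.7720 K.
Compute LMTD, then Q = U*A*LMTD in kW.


LMTD = 39.8903 K
Q = 419.5610 * 35.5840 * 39.8903 = 595549.2984 W = 595.5493 kW

595.5493 kW


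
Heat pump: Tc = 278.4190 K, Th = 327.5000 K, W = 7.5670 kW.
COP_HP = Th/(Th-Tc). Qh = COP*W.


COP = 327.5000 / 49.0810 = 6.6726
Qh = 6.6726 * 7.5670 = 50.4919 kW

COP = 6.6726, Qh = 50.4919 kW


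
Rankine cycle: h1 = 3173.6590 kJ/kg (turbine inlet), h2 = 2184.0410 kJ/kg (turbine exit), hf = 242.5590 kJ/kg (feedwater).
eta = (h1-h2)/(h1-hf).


W = 989.6180 kJ/kg
Q_in = 2931.1000 kJ/kg
eta = 0.3376 = 33.7627%

eta = 33.7627%


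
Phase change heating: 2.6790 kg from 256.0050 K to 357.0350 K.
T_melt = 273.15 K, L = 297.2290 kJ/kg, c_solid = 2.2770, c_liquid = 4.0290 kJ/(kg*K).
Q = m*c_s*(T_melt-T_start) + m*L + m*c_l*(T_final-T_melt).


Q1 (sensible, solid) = 2.6790 * 2.2770 * 17.1450 = 104.5859 kJ
Q2 (latent) = 2.6790 * 297.2290 = 796.2765 kJ
Q3 (sensible, liquid) = 2.6790 * 4.0290 * 83.8850 = 905.4288 kJ
Q_total = 1806.2912 kJ

1806.2912 kJ


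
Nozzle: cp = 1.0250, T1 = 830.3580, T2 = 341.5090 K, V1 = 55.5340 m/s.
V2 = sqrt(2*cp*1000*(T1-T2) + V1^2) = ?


dT = 488.8490 K
2*cp*1000*dT = 1002140.4500
V1^2 = 3084.0252
V2 = sqrt(1005224.4752) = 1002.6088 m/s

1002.6088 m/s


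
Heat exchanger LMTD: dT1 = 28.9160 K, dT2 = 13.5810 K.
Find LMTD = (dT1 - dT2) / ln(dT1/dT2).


dT1/dT2 = 2.1292
ln(dT1/dT2) = 0.7557
LMTD = 15.3350 / 0.7557 = 20.2918 K

20.2918 K


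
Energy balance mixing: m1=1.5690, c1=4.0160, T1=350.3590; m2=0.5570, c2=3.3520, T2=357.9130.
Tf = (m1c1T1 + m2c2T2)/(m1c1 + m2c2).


num = 2875.8950
den = 8.1682
Tf = 352.0857 K

352.0857 K


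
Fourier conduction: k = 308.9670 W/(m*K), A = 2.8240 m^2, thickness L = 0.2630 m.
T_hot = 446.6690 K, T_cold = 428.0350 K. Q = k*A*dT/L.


dT = 18.6340 K
Q = 308.9670 * 2.8240 * 18.6340 / 0.2630 = 61819.7339 W

61819.7339 W


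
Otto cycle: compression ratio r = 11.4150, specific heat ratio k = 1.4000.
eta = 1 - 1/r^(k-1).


r^(k-1) = 2.6484
eta = 1 - 1/2.6484 = 0.6224 = 62.2419%

62.2419%


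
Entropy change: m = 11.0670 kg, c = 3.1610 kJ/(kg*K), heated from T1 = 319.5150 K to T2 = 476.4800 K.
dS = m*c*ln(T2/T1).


T2/T1 = 1.4913
ln(T2/T1) = 0.3996
dS = 11.0670 * 3.1610 * 0.3996 = 13.9799 kJ/K

13.9799 kJ/K


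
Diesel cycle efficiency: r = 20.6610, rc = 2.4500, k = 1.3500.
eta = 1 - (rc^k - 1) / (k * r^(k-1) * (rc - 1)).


r^(k-1) = 2.8860
rc^k = 3.3525
eta = 0.5836 = 58.3579%

58.3579%


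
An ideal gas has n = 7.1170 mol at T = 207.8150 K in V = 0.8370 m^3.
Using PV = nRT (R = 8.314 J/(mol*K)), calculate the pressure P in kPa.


P = nRT/V = 7.1170 * 8.314 * 207.8150 / 0.8370
= 12296.5669 / 0.8370 = 14691.2389 Pa = 14.6912 kPa

14.6912 kPa


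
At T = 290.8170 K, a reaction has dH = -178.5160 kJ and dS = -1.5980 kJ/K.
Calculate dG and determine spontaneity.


T*dS = 290.8170 * -1.5980 = -464.7256 kJ
dG = -178.5160 + 464.7256 = 286.2096 kJ (non-spontaneous)

dG = 286.2096 kJ, non-spontaneous


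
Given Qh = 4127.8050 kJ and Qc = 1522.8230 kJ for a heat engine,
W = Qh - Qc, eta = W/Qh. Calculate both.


W = 4127.8050 - 1522.8230 = 2604.9820 kJ
eta = 2604.9820 / 4127.8050 = 0.6311 = 63.1082%

W = 2604.9820 kJ, eta = 63.1082%


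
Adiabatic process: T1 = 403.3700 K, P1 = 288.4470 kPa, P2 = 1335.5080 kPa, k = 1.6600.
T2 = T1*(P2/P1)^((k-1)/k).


(k-1)/k = 0.3976
(P2/P1)^exp = 1.8392
T2 = 403.3700 * 1.8392 = 741.8771 K

741.8771 K


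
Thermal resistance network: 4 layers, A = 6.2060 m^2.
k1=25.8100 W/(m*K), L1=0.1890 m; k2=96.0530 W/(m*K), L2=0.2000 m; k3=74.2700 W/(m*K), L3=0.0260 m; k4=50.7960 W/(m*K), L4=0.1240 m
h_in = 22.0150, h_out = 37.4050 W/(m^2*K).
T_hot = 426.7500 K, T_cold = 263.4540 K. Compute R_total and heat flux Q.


R_conv_in = 1/(22.0150*6.2060) = 0.0073
R_1 = 0.1890/(25.8100*6.2060) = 0.0012
R_2 = 0.2000/(96.0530*6.2060) = 0.0003
R_3 = 0.0260/(74.2700*6.2060) = 5.6409e-05
R_4 = 0.1240/(50.7960*6.2060) = 0.0004
R_conv_out = 1/(37.4050*6.2060) = 0.0043
R_total = 0.0136 K/W
Q = 163.2960 / 0.0136 = 12013.8191 W

R_total = 0.0136 K/W, Q = 12013.8191 W


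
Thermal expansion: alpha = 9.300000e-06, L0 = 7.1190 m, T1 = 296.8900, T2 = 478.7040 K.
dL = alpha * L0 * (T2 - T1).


dT = 181.8140 K
dL = 9.300000e-06 * 7.1190 * 181.8140 = 0.012037 m
L_final = 7.131037 m

dL = 0.012037 m


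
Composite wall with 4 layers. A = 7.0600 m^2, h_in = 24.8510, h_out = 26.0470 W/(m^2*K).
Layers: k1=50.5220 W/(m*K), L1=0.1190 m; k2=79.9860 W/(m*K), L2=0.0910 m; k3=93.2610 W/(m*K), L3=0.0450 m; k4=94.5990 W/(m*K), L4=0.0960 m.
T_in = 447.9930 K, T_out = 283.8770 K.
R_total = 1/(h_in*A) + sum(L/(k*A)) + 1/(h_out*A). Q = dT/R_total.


R_conv_in = 1/(24.8510*7.0600) = 0.0057
R_1 = 0.1190/(50.5220*7.0600) = 0.0003
R_2 = 0.0910/(79.9860*7.0600) = 0.0002
R_3 = 0.0450/(93.2610*7.0600) = 6.8345e-05
R_4 = 0.0960/(94.5990*7.0600) = 0.0001
R_conv_out = 1/(26.0470*7.0600) = 0.0054
R_total = 0.0118 K/W
Q = 164.1160 / 0.0118 = 13855.8440 W

R_total = 0.0118 K/W, Q = 13855.8440 W


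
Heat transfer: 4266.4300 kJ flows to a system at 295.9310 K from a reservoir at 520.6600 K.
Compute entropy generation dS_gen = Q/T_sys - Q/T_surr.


dS_sys = 4266.4300/295.9310 = 14.4170 kJ/K
dS_surr = -4266.4300/520.6600 = -8.1943 kJ/K
dS_gen = 14.4170 - 8.1943 = 6.2227 kJ/K (irreversible)

dS_gen = 6.2227 kJ/K, irreversible


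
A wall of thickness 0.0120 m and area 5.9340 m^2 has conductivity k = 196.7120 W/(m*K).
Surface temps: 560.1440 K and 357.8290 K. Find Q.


dT = 202.3150 K
Q = 196.7120 * 5.9340 * 202.3150 / 0.0120 = 1.9680e+07 W

1.9680e+07 W


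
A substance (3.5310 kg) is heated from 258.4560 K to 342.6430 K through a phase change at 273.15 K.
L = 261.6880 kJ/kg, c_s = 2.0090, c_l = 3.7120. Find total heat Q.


Q1 (sensible, solid) = 3.5310 * 2.0090 * 14.6940 = 104.2360 kJ
Q2 (latent) = 3.5310 * 261.6880 = 924.0203 kJ
Q3 (sensible, liquid) = 3.5310 * 3.7120 * 69.4930 = 910.8498 kJ
Q_total = 1939.1061 kJ

1939.1061 kJ


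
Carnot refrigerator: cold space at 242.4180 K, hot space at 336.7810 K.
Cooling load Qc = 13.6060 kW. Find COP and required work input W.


COP = 242.4180 / 94.3630 = 2.5690
W = 13.6060 / 2.5690 = 5.2962 kW

COP = 2.5690, W = 5.2962 kW


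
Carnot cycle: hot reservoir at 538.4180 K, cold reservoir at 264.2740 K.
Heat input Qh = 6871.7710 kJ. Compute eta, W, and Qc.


eta = 1 - 264.2740/538.4180 = 0.5092
W = 0.5092 * 6871.7710 = 3498.8704 kJ
Qc = 6871.7710 - 3498.8704 = 3372.9006 kJ

eta = 50.9166%, W = 3498.8704 kJ, Qc = 3372.9006 kJ


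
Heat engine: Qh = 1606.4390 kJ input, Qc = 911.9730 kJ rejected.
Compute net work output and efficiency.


W = 1606.4390 - 911.9730 = 694.4660 kJ
eta = 694.4660 / 1606.4390 = 0.4323 = 43.2302%

W = 694.4660 kJ, eta = 43.2302%


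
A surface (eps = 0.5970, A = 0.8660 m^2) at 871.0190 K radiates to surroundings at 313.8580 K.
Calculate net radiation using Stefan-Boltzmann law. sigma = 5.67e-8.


T^4 = 5.7559e+11
Tsurr^4 = 9.7036e+09
Q = 0.5970 * 5.67e-8 * 0.8660 * 5.6588e+11 = 16588.2957 W

16588.2957 W


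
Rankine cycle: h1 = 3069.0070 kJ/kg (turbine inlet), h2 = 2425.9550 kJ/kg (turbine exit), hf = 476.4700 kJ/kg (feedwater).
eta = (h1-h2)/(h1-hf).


W = 643.0520 kJ/kg
Q_in = 2592.5370 kJ/kg
eta = 0.2480 = 24.8040%

eta = 24.8040%


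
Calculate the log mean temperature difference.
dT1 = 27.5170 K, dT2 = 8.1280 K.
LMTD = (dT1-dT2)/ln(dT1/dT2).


dT1/dT2 = 3.3855
ln(dT1/dT2) = 1.2195
LMTD = 19.3890 / 1.2195 = 15.8993 K

15.8993 K


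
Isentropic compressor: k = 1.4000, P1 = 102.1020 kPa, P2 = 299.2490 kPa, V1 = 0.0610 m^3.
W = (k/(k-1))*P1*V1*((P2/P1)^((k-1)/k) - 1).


(k-1)/k = 0.2857
(P2/P1)^exp = 1.3597
W = 3.5000 * 102.1020 * 0.0610 * (1.3597 - 1) = 7.8400 kJ

7.8400 kJ


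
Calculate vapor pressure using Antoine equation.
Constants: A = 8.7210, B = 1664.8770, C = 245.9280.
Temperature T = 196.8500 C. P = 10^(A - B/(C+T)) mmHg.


C+T = 442.7780
B/(C+T) = 3.7601
log10(P) = 8.7210 - 3.7601 = 4.9609
P = 10^4.9609 = 91396.2467 mmHg

91396.2467 mmHg


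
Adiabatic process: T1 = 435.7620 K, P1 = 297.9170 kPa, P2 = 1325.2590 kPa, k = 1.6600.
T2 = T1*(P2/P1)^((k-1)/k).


(k-1)/k = 0.3976
(P2/P1)^exp = 1.8102
T2 = 435.7620 * 1.8102 = 788.8049 K

788.8049 K


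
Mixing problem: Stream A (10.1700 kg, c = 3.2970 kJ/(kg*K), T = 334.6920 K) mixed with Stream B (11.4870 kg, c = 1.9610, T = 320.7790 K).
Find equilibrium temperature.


num = 18448.2568
den = 56.0565
Tf = 329.1011 K

329.1011 K


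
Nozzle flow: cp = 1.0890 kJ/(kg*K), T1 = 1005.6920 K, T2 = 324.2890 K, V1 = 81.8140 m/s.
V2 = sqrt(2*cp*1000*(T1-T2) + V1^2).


dT = 681.4030 K
2*cp*1000*dT = 1484095.7340
V1^2 = 6693.5306
V2 = sqrt(1490789.2646) = 1220.9788 m/s

1220.9788 m/s


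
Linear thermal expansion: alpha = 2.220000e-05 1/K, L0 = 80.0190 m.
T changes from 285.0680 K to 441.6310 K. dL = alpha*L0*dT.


dT = 156.5630 K
dL = 2.220000e-05 * 80.0190 * 156.5630 = 0.278122 m
L_final = 80.297122 m

dL = 0.278122 m


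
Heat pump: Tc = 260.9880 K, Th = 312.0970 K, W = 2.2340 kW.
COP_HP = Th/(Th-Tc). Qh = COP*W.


COP = 312.0970 / 51.1090 = 6.1065
Qh = 6.1065 * 2.2340 = 13.6419 kW

COP = 6.1065, Qh = 13.6419 kW


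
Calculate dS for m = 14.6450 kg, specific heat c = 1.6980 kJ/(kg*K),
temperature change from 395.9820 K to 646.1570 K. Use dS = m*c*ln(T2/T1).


T2/T1 = 1.6318
ln(T2/T1) = 0.4897
dS = 14.6450 * 1.6980 * 0.4897 = 12.1768 kJ/K

12.1768 kJ/K


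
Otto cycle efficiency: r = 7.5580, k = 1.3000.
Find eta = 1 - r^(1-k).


r^(k-1) = 1.8345
eta = 1 - 1/1.8345 = 0.4549 = 45.4898%

45.4898%


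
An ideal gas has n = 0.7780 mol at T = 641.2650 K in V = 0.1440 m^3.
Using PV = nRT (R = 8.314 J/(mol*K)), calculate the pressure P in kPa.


P = nRT/V = 0.7780 * 8.314 * 641.2650 / 0.1440
= 4147.8893 / 0.1440 = 28804.7866 Pa = 28.8048 kPa

28.8048 kPa


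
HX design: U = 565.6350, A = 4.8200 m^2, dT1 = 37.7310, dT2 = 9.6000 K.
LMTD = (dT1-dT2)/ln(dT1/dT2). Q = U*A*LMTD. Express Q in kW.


LMTD = 20.5528 K
Q = 565.6350 * 4.8200 * 20.5528 = 56034.3330 W = 56.0343 kW

56.0343 kW


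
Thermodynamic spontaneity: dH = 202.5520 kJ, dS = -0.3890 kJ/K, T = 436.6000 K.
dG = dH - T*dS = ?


T*dS = 436.6000 * -0.3890 = -169.8374 kJ
dG = 202.5520 + 169.8374 = 372.3894 kJ (non-spontaneous)

dG = 372.3894 kJ, non-spontaneous


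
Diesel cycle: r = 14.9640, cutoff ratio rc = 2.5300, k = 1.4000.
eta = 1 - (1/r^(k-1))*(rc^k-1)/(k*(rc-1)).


r^(k-1) = 2.9513
rc^k = 3.6675
eta = 0.5780 = 57.8047%

57.8047%


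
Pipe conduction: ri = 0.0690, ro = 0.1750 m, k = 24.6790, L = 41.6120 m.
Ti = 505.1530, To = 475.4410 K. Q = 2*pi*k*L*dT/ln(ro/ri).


dT = 29.7120 K
ln(ro/ri) = 0.9307
Q = 2*pi*24.6790*41.6120*29.7120 / 0.9307 = 205995.5170 W

205995.5170 W


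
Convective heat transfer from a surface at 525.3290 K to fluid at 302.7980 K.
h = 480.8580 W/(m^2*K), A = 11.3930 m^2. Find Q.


dT = 222.5310 K
Q = 480.8580 * 11.3930 * 222.5310 = 1219117.2115 W

1219117.2115 W


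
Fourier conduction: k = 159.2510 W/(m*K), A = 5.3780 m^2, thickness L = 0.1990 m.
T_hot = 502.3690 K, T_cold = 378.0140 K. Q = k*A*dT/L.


dT = 124.3550 K
Q = 159.2510 * 5.3780 * 124.3550 / 0.1990 = 535196.3482 W

535196.3482 W


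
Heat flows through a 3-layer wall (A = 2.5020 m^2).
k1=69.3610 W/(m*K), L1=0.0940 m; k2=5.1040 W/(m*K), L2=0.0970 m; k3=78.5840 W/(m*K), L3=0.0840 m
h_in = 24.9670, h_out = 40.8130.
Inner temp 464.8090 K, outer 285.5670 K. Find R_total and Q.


R_conv_in = 1/(24.9670*2.5020) = 0.0160
R_1 = 0.0940/(69.3610*2.5020) = 0.0005
R_2 = 0.0970/(5.1040*2.5020) = 0.0076
R_3 = 0.0840/(78.5840*2.5020) = 0.0004
R_conv_out = 1/(40.8130*2.5020) = 0.0098
R_total = 0.0344 K/W
Q = 179.2420 / 0.0344 = 5215.6792 W

R_total = 0.0344 K/W, Q = 5215.6792 W


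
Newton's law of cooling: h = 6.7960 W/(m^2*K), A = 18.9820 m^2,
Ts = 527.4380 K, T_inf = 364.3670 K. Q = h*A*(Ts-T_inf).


dT = 163.0710 K
Q = 6.7960 * 18.9820 * 163.0710 = 21036.4317 W

21036.4317 W


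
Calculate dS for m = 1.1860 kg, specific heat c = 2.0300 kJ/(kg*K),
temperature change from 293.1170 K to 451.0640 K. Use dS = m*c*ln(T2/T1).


T2/T1 = 1.5389
ln(T2/T1) = 0.4310
dS = 1.1860 * 2.0300 * 0.4310 = 1.0378 kJ/K

1.0378 kJ/K


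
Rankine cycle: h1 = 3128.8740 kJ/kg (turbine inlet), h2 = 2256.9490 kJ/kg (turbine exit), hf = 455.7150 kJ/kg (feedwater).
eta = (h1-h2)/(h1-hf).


W = 871.9250 kJ/kg
Q_in = 2673.1590 kJ/kg
eta = 0.3262 = 32.6178%

eta = 32.6178%


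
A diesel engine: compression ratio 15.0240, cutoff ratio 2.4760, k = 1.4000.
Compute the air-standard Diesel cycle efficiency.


r^(k-1) = 2.9561
rc^k = 3.5584
eta = 0.5812 = 58.1173%

58.1173%


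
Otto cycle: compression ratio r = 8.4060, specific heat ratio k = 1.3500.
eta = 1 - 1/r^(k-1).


r^(k-1) = 2.1067
eta = 1 - 1/2.1067 = 0.5253 = 52.5328%

52.5328%


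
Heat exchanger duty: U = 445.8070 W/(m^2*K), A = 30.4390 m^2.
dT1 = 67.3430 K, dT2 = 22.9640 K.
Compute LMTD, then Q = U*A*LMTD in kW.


LMTD = 41.2494 K
Q = 445.8070 * 30.4390 * 41.2494 = 559750.5099 W = 559.7505 kW

559.7505 kW


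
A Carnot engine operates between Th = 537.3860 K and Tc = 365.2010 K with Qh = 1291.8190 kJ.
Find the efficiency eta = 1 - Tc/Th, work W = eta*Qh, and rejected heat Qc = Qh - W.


eta = 1 - 365.2010/537.3860 = 0.3204
W = 0.3204 * 1291.8190 = 413.9145 kJ
Qc = 1291.8190 - 413.9145 = 877.9045 kJ

eta = 32.0412%, W = 413.9145 kJ, Qc = 877.9045 kJ


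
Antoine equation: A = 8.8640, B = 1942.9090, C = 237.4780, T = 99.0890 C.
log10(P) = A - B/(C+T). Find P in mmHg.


C+T = 336.5670
B/(C+T) = 5.7727
log10(P) = 8.8640 - 5.7727 = 3.0913
P = 10^3.0913 = 1233.8837 mmHg

1233.8837 mmHg


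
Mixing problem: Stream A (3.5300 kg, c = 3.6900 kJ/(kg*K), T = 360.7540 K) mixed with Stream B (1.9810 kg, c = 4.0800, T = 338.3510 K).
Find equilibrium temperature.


num = 7433.7886
den = 21.1082
Tf = 352.1757 K

352.1757 K


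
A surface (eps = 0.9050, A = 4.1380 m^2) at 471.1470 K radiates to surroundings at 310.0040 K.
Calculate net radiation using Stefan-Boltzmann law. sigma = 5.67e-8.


T^4 = 4.9275e+10
Tsurr^4 = 9.2357e+09
Q = 0.9050 * 5.67e-8 * 4.1380 * 4.0039e+10 = 8501.7361 W

8501.7361 W


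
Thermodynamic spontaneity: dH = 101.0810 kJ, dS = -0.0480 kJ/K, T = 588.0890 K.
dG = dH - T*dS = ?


T*dS = 588.0890 * -0.0480 = -28.2283 kJ
dG = 101.0810 + 28.2283 = 129.3093 kJ (non-spontaneous)

dG = 129.3093 kJ, non-spontaneous


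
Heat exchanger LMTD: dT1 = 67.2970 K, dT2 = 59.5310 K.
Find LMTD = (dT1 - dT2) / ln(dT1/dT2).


dT1/dT2 = 1.1305
ln(dT1/dT2) = 0.1226
LMTD = 7.7660 / 0.1226 = 63.3347 K

63.3347 K


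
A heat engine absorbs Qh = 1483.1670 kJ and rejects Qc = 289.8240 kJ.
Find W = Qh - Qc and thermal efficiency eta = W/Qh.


W = 1483.1670 - 289.8240 = 1193.3430 kJ
eta = 1193.3430 / 1483.1670 = 0.8046 = 80.4591%

W = 1193.3430 kJ, eta = 80.4591%


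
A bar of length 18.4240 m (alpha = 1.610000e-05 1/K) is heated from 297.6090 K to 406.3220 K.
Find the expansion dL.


dT = 108.7130 K
dL = 1.610000e-05 * 18.4240 * 108.7130 = 0.032247 m
L_final = 18.456247 m

dL = 0.032247 m


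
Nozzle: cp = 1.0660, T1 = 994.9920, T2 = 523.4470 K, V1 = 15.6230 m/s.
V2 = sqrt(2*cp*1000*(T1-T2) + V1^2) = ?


dT = 471.5450 K
2*cp*1000*dT = 1005333.9400
V1^2 = 244.0781
V2 = sqrt(1005578.0181) = 1002.7851 m/s

1002.7851 m/s


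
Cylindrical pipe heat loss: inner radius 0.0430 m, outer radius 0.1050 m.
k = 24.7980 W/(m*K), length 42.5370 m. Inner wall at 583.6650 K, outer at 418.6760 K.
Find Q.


dT = 164.9890 K
ln(ro/ri) = 0.8928
Q = 2*pi*24.7980*42.5370*164.9890 / 0.8928 = 1224851.7696 W

1224851.7696 W


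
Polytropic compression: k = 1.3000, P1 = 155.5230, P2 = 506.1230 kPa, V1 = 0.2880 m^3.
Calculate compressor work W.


(k-1)/k = 0.2308
(P2/P1)^exp = 1.3130
W = 4.3333 * 155.5230 * 0.2880 * (1.3130 - 1) = 60.7484 kJ

60.7484 kJ


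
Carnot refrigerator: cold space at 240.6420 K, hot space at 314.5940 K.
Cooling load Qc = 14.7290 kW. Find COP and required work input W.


COP = 240.6420 / 73.9520 = 3.2540
W = 14.7290 / 3.2540 = 4.5264 kW

COP = 3.2540, W = 4.5264 kW


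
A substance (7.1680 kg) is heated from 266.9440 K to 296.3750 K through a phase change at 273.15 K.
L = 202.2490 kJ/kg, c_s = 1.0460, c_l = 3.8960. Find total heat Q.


Q1 (sensible, solid) = 7.1680 * 1.0460 * 6.2060 = 46.5309 kJ
Q2 (latent) = 7.1680 * 202.2490 = 1449.7208 kJ
Q3 (sensible, liquid) = 7.1680 * 3.8960 * 23.2250 = 648.5936 kJ
Q_total = 2144.8453 kJ

2144.8453 kJ


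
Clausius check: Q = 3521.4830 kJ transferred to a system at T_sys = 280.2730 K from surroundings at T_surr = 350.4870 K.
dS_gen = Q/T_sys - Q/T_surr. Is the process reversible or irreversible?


dS_sys = 3521.4830/280.2730 = 12.5645 kJ/K
dS_surr = -3521.4830/350.4870 = -10.0474 kJ/K
dS_gen = 12.5645 - 10.0474 = 2.5171 kJ/K (irreversible)

dS_gen = 2.5171 kJ/K, irreversible


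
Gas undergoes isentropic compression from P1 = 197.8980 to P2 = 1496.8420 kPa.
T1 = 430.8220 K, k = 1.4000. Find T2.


(k-1)/k = 0.2857
(P2/P1)^exp = 1.7827
T2 = 430.8220 * 1.7827 = 768.0065 K

768.0065 K


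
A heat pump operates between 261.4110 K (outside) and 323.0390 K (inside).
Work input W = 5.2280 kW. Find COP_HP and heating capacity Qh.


COP = 323.0390 / 61.6280 = 5.2418
Qh = 5.2418 * 5.2280 = 27.4039 kW

COP = 5.2418, Qh = 27.4039 kW


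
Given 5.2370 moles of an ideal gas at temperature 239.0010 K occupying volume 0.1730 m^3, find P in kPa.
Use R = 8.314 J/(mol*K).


P = nRT/V = 5.2370 * 8.314 * 239.0010 / 0.1730
= 10406.2034 / 0.1730 = 60151.4650 Pa = 60.1515 kPa

60.1515 kPa


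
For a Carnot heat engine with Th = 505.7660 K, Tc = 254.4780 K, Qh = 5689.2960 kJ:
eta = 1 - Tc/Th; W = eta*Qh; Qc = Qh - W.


eta = 1 - 254.4780/505.7660 = 0.4968
W = 0.4968 * 5689.2960 = 2826.7061 kJ
Qc = 5689.2960 - 2826.7061 = 2862.5899 kJ

eta = 49.6846%, W = 2826.7061 kJ, Qc = 2862.5899 kJ


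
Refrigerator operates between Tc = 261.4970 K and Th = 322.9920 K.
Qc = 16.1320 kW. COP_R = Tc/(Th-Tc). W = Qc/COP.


COP = 261.4970 / 61.4950 = 4.2523
W = 16.1320 / 4.2523 = 3.7937 kW

COP = 4.2523, W = 3.7937 kW


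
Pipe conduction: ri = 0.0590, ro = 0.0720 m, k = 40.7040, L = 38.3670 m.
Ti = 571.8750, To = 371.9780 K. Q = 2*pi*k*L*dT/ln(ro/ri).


dT = 199.8970 K
ln(ro/ri) = 0.1991
Q = 2*pi*40.7040*38.3670*199.8970 / 0.1991 = 9850250.4356 W

9850250.4356 W


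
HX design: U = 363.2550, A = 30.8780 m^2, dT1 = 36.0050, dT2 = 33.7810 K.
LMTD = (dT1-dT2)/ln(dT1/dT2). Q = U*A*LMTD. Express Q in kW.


LMTD = 34.8812 K
Q = 363.2550 * 30.8780 * 34.8812 = 391247.8669 W = 391.2479 kW

391.2479 kW


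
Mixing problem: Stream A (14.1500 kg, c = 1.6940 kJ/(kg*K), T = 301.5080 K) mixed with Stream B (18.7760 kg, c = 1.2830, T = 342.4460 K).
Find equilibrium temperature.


num = 15476.5668
den = 48.0597
Tf = 322.0279 K

322.0279 K


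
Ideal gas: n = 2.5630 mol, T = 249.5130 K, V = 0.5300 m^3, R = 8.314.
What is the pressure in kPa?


P = nRT/V = 2.5630 * 8.314 * 249.5130 / 0.5300
= 5316.8181 / 0.5300 = 10031.7323 Pa = 10.0317 kPa

10.0317 kPa


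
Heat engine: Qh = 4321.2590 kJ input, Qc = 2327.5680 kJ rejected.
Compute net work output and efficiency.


W = 4321.2590 - 2327.5680 = 1993.6910 kJ
eta = 1993.6910 / 4321.2590 = 0.4614 = 46.1368%

W = 1993.6910 kJ, eta = 46.1368%


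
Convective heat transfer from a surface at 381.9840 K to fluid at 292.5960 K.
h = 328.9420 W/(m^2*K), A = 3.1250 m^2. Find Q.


dT = 89.3880 K
Q = 328.9420 * 3.1250 * 89.3880 = 91885.8359 W

91885.8359 W


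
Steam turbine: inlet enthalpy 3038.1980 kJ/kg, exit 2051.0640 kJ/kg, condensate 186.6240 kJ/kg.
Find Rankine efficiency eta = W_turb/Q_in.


W = 987.1340 kJ/kg
Q_in = 2851.5740 kJ/kg
eta = 0.3462 = 34.6172%

eta = 34.6172%


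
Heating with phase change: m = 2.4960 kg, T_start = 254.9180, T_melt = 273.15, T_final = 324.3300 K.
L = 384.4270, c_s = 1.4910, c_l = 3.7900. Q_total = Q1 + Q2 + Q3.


Q1 (sensible, solid) = 2.4960 * 1.4910 * 18.2320 = 67.8510 kJ
Q2 (latent) = 2.4960 * 384.4270 = 959.5298 kJ
Q3 (sensible, liquid) = 2.4960 * 3.7900 * 51.1800 = 484.1546 kJ
Q_total = 1511.5354 kJ

1511.5354 kJ


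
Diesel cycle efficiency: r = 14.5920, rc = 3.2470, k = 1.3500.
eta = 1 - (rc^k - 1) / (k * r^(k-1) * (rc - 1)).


r^(k-1) = 2.5553
rc^k = 4.9034
eta = 0.4964 = 49.6417%

49.6417%


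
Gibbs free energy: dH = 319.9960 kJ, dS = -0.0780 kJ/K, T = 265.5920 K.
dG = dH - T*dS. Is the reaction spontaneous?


T*dS = 265.5920 * -0.0780 = -20.7162 kJ
dG = 319.9960 + 20.7162 = 340.7122 kJ (non-spontaneous)

dG = 340.7122 kJ, non-spontaneous


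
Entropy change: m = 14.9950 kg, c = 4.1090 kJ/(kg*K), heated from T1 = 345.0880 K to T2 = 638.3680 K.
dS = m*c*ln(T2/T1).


T2/T1 = 1.8499
ln(T2/T1) = 0.6151
dS = 14.9950 * 4.1090 * 0.6151 = 37.9000 kJ/K

37.9000 kJ/K


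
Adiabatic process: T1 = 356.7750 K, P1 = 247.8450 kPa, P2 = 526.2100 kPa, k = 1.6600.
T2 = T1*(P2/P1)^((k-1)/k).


(k-1)/k = 0.3976
(P2/P1)^exp = 1.3490
T2 = 356.7750 * 1.3490 = 481.2803 K

481.2803 K


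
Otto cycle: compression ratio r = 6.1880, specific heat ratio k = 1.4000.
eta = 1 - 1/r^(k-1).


r^(k-1) = 2.0731
eta = 1 - 1/2.0731 = 0.5176 = 51.7630%

51.7630%


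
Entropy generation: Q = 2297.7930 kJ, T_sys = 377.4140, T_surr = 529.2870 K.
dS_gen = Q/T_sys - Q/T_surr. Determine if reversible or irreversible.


dS_sys = 2297.7930/377.4140 = 6.0883 kJ/K
dS_surr = -2297.7930/529.2870 = -4.3413 kJ/K
dS_gen = 6.0883 - 4.3413 = 1.7470 kJ/K (irreversible)

dS_gen = 1.7470 kJ/K, irreversible


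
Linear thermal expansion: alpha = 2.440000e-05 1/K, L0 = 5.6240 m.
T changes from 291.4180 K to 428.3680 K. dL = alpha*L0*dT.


dT = 136.9500 K
dL = 2.440000e-05 * 5.6240 * 136.9500 = 0.018793 m
L_final = 5.642793 m

dL = 0.018793 m


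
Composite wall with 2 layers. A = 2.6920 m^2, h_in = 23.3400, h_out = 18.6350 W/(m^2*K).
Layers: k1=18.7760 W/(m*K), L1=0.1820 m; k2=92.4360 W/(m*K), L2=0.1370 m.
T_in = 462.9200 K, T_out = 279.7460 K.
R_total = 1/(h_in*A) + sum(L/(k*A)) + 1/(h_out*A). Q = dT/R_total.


R_conv_in = 1/(23.3400*2.6920) = 0.0159
R_1 = 0.1820/(18.7760*2.6920) = 0.0036
R_2 = 0.1370/(92.4360*2.6920) = 0.0006
R_conv_out = 1/(18.6350*2.6920) = 0.0199
R_total = 0.0400 K/W
Q = 183.1740 / 0.0400 = 4579.2353 W

R_total = 0.0400 K/W, Q = 4579.2353 W


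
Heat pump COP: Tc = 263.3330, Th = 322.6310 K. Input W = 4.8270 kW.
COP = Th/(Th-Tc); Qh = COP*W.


COP = 322.6310 / 59.2980 = 5.4408
Qh = 5.4408 * 4.8270 = 26.2629 kW

COP = 5.4408, Qh = 26.2629 kW


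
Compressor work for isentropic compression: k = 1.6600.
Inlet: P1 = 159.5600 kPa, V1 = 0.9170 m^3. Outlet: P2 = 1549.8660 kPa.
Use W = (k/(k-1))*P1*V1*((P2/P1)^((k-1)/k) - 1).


(k-1)/k = 0.3976
(P2/P1)^exp = 2.4693
W = 2.5152 * 159.5600 * 0.9170 * (2.4693 - 1) = 540.7040 kJ

540.7040 kJ


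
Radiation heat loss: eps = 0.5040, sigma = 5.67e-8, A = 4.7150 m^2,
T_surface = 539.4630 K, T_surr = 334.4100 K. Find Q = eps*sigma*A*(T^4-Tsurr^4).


T^4 = 8.4693e+10
Tsurr^4 = 1.2506e+10
Q = 0.5040 * 5.67e-8 * 4.7150 * 7.2187e+10 = 9726.4311 W

9726.4311 W


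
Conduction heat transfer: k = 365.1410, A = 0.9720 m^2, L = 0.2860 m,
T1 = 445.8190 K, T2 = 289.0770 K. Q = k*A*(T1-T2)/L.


dT = 156.7420 K
Q = 365.1410 * 0.9720 * 156.7420 / 0.2860 = 194511.9181 W

194511.9181 W


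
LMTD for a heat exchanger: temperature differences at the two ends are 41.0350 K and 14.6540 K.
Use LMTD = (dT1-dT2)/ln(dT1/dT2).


dT1/dT2 = 2.8003
ln(dT1/dT2) = 1.0297
LMTD = 26.3810 / 1.0297 = 25.6198 K

25.6198 K


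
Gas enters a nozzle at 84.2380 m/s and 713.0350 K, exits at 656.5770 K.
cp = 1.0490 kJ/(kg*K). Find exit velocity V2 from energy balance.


dT = 56.4580 K
2*cp*1000*dT = 118448.8840
V1^2 = 7096.0406
V2 = sqrt(125544.9246) = 354.3232 m/s

354.3232 m/s


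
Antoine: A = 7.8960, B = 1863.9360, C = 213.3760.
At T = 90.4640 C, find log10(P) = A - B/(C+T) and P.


C+T = 303.8400
B/(C+T) = 6.1346
log10(P) = 7.8960 - 6.1346 = 1.7614
P = 10^1.7614 = 57.7302 mmHg

57.7302 mmHg


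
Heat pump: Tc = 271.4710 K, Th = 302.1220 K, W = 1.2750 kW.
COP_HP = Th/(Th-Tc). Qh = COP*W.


COP = 302.1220 / 30.6510 = 9.8568
Qh = 9.8568 * 1.2750 = 12.5675 kW

COP = 9.8568, Qh = 12.5675 kW


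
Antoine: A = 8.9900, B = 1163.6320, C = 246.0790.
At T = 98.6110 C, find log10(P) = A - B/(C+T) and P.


C+T = 344.6900
B/(C+T) = 3.3759
log10(P) = 8.9900 - 3.3759 = 5.6141
P = 10^5.6141 = 411263.5538 mmHg

411263.5538 mmHg
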